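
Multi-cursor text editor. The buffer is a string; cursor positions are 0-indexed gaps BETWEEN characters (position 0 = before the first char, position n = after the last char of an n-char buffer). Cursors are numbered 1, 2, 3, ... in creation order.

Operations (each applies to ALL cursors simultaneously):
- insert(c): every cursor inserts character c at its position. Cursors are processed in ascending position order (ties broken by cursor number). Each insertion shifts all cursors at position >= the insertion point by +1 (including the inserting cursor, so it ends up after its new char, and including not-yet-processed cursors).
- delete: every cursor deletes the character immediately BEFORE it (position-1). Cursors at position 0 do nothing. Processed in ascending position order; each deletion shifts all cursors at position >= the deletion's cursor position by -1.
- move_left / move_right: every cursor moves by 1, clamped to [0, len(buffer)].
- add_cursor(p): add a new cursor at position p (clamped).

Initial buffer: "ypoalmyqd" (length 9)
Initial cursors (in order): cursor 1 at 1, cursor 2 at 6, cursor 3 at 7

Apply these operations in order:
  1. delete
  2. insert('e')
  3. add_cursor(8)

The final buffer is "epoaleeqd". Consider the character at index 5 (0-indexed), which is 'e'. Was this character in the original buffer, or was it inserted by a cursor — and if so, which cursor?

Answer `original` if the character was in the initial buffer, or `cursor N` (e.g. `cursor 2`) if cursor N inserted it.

Answer: cursor 2

Derivation:
After op 1 (delete): buffer="poalqd" (len 6), cursors c1@0 c2@4 c3@4, authorship ......
After op 2 (insert('e')): buffer="epoaleeqd" (len 9), cursors c1@1 c2@7 c3@7, authorship 1....23..
After op 3 (add_cursor(8)): buffer="epoaleeqd" (len 9), cursors c1@1 c2@7 c3@7 c4@8, authorship 1....23..
Authorship (.=original, N=cursor N): 1 . . . . 2 3 . .
Index 5: author = 2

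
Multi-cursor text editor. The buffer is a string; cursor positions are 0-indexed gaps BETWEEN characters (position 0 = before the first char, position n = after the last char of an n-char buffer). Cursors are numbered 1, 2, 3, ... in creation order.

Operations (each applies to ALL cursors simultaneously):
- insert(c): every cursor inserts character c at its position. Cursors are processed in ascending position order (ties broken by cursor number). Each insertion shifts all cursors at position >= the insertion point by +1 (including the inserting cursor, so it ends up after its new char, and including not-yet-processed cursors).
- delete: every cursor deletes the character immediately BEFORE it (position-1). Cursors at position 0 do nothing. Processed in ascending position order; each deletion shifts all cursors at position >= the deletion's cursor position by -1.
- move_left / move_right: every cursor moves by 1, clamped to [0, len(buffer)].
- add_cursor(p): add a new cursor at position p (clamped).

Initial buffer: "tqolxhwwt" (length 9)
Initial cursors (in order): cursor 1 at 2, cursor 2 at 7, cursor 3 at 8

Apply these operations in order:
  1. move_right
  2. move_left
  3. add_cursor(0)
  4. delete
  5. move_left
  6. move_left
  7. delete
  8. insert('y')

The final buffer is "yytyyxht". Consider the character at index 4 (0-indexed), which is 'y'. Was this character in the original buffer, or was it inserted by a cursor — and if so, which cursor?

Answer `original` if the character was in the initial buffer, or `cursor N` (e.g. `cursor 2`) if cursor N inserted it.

Answer: cursor 3

Derivation:
After op 1 (move_right): buffer="tqolxhwwt" (len 9), cursors c1@3 c2@8 c3@9, authorship .........
After op 2 (move_left): buffer="tqolxhwwt" (len 9), cursors c1@2 c2@7 c3@8, authorship .........
After op 3 (add_cursor(0)): buffer="tqolxhwwt" (len 9), cursors c4@0 c1@2 c2@7 c3@8, authorship .........
After op 4 (delete): buffer="tolxht" (len 6), cursors c4@0 c1@1 c2@5 c3@5, authorship ......
After op 5 (move_left): buffer="tolxht" (len 6), cursors c1@0 c4@0 c2@4 c3@4, authorship ......
After op 6 (move_left): buffer="tolxht" (len 6), cursors c1@0 c4@0 c2@3 c3@3, authorship ......
After op 7 (delete): buffer="txht" (len 4), cursors c1@0 c4@0 c2@1 c3@1, authorship ....
After op 8 (insert('y')): buffer="yytyyxht" (len 8), cursors c1@2 c4@2 c2@5 c3@5, authorship 14.23...
Authorship (.=original, N=cursor N): 1 4 . 2 3 . . .
Index 4: author = 3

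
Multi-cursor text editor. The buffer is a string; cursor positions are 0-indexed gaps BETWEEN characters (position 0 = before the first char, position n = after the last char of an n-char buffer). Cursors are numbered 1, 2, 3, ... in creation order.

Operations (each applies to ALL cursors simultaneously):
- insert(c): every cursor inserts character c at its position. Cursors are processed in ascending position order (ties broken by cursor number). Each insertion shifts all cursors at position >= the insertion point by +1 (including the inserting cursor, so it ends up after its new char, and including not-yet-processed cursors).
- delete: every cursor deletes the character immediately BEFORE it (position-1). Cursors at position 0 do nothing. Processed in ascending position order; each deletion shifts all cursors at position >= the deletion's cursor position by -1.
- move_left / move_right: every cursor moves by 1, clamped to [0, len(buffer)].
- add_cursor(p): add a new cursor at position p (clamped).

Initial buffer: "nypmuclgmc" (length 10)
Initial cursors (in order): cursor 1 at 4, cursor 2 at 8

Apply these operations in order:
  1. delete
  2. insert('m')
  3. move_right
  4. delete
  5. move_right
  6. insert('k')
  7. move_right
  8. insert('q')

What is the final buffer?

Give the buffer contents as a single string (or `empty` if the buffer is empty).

Answer: nypmcklqmckq

Derivation:
After op 1 (delete): buffer="nypuclmc" (len 8), cursors c1@3 c2@6, authorship ........
After op 2 (insert('m')): buffer="nypmuclmmc" (len 10), cursors c1@4 c2@8, authorship ...1...2..
After op 3 (move_right): buffer="nypmuclmmc" (len 10), cursors c1@5 c2@9, authorship ...1...2..
After op 4 (delete): buffer="nypmclmc" (len 8), cursors c1@4 c2@7, authorship ...1..2.
After op 5 (move_right): buffer="nypmclmc" (len 8), cursors c1@5 c2@8, authorship ...1..2.
After op 6 (insert('k')): buffer="nypmcklmck" (len 10), cursors c1@6 c2@10, authorship ...1.1.2.2
After op 7 (move_right): buffer="nypmcklmck" (len 10), cursors c1@7 c2@10, authorship ...1.1.2.2
After op 8 (insert('q')): buffer="nypmcklqmckq" (len 12), cursors c1@8 c2@12, authorship ...1.1.12.22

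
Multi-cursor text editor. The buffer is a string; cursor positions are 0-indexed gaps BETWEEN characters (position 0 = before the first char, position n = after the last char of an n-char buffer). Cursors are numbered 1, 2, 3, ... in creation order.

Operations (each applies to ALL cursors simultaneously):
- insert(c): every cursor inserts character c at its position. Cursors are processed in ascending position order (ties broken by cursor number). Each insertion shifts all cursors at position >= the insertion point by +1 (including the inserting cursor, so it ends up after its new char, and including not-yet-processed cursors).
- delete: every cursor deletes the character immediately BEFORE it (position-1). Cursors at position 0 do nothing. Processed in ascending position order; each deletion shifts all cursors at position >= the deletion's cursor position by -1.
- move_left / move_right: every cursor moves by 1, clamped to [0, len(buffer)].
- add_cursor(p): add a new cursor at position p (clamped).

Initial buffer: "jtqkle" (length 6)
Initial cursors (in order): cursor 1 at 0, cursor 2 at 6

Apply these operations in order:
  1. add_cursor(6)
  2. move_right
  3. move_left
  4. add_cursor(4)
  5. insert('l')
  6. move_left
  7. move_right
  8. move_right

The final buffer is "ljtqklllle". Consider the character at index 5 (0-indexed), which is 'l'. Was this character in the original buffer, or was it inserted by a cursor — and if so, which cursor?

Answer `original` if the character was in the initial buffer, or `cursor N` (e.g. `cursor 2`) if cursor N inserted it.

Answer: cursor 4

Derivation:
After op 1 (add_cursor(6)): buffer="jtqkle" (len 6), cursors c1@0 c2@6 c3@6, authorship ......
After op 2 (move_right): buffer="jtqkle" (len 6), cursors c1@1 c2@6 c3@6, authorship ......
After op 3 (move_left): buffer="jtqkle" (len 6), cursors c1@0 c2@5 c3@5, authorship ......
After op 4 (add_cursor(4)): buffer="jtqkle" (len 6), cursors c1@0 c4@4 c2@5 c3@5, authorship ......
After op 5 (insert('l')): buffer="ljtqklllle" (len 10), cursors c1@1 c4@6 c2@9 c3@9, authorship 1....4.23.
After op 6 (move_left): buffer="ljtqklllle" (len 10), cursors c1@0 c4@5 c2@8 c3@8, authorship 1....4.23.
After op 7 (move_right): buffer="ljtqklllle" (len 10), cursors c1@1 c4@6 c2@9 c3@9, authorship 1....4.23.
After op 8 (move_right): buffer="ljtqklllle" (len 10), cursors c1@2 c4@7 c2@10 c3@10, authorship 1....4.23.
Authorship (.=original, N=cursor N): 1 . . . . 4 . 2 3 .
Index 5: author = 4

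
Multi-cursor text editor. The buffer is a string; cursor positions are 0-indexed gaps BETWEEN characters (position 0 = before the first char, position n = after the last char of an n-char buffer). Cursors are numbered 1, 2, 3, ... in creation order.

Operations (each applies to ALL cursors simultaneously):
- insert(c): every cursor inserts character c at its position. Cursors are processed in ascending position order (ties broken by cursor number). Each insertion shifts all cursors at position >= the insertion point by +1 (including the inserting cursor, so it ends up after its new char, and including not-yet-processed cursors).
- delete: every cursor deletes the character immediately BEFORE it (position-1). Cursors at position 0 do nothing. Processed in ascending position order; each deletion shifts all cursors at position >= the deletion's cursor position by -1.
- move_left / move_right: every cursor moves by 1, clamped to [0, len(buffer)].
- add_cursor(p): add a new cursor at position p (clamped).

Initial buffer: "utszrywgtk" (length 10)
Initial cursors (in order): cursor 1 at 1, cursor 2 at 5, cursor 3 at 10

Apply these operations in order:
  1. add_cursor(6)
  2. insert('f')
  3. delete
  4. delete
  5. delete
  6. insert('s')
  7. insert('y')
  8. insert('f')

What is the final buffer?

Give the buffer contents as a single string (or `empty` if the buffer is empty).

Answer: syftssyyffwgsyf

Derivation:
After op 1 (add_cursor(6)): buffer="utszrywgtk" (len 10), cursors c1@1 c2@5 c4@6 c3@10, authorship ..........
After op 2 (insert('f')): buffer="uftszrfyfwgtkf" (len 14), cursors c1@2 c2@7 c4@9 c3@14, authorship .1....2.4....3
After op 3 (delete): buffer="utszrywgtk" (len 10), cursors c1@1 c2@5 c4@6 c3@10, authorship ..........
After op 4 (delete): buffer="tszwgt" (len 6), cursors c1@0 c2@3 c4@3 c3@6, authorship ......
After op 5 (delete): buffer="twg" (len 3), cursors c1@0 c2@1 c4@1 c3@3, authorship ...
After op 6 (insert('s')): buffer="stsswgs" (len 7), cursors c1@1 c2@4 c4@4 c3@7, authorship 1.24..3
After op 7 (insert('y')): buffer="sytssyywgsy" (len 11), cursors c1@2 c2@7 c4@7 c3@11, authorship 11.2424..33
After op 8 (insert('f')): buffer="syftssyyffwgsyf" (len 15), cursors c1@3 c2@10 c4@10 c3@15, authorship 111.242424..333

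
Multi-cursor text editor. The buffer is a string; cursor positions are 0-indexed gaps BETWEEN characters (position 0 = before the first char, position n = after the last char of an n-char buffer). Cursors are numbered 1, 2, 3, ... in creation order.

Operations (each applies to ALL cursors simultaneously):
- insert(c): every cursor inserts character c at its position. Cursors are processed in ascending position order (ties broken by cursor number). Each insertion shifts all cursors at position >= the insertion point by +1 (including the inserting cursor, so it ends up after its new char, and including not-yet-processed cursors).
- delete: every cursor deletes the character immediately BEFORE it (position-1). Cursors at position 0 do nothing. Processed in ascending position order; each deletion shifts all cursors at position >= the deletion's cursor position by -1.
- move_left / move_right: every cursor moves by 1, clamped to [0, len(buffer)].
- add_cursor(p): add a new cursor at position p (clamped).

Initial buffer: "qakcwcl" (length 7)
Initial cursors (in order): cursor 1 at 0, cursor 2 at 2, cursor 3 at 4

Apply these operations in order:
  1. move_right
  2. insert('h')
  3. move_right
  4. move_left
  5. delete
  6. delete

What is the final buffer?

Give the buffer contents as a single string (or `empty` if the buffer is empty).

Answer: accl

Derivation:
After op 1 (move_right): buffer="qakcwcl" (len 7), cursors c1@1 c2@3 c3@5, authorship .......
After op 2 (insert('h')): buffer="qhakhcwhcl" (len 10), cursors c1@2 c2@5 c3@8, authorship .1..2..3..
After op 3 (move_right): buffer="qhakhcwhcl" (len 10), cursors c1@3 c2@6 c3@9, authorship .1..2..3..
After op 4 (move_left): buffer="qhakhcwhcl" (len 10), cursors c1@2 c2@5 c3@8, authorship .1..2..3..
After op 5 (delete): buffer="qakcwcl" (len 7), cursors c1@1 c2@3 c3@5, authorship .......
After op 6 (delete): buffer="accl" (len 4), cursors c1@0 c2@1 c3@2, authorship ....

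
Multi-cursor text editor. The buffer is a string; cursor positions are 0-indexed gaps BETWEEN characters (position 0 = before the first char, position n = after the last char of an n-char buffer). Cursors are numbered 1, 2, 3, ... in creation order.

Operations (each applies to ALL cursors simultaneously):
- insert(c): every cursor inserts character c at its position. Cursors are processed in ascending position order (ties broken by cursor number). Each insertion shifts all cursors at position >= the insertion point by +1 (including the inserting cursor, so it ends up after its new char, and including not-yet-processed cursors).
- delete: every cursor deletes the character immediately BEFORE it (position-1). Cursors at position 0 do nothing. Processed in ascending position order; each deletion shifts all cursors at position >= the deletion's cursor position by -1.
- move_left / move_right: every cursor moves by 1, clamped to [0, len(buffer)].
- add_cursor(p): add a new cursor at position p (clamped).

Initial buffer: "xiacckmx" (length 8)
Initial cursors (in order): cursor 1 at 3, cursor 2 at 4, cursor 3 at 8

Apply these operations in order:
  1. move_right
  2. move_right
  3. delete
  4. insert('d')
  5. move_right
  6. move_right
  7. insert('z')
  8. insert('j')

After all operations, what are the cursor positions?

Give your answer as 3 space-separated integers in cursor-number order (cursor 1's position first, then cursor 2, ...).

Answer: 14 14 14

Derivation:
After op 1 (move_right): buffer="xiacckmx" (len 8), cursors c1@4 c2@5 c3@8, authorship ........
After op 2 (move_right): buffer="xiacckmx" (len 8), cursors c1@5 c2@6 c3@8, authorship ........
After op 3 (delete): buffer="xiacm" (len 5), cursors c1@4 c2@4 c3@5, authorship .....
After op 4 (insert('d')): buffer="xiacddmd" (len 8), cursors c1@6 c2@6 c3@8, authorship ....12.3
After op 5 (move_right): buffer="xiacddmd" (len 8), cursors c1@7 c2@7 c3@8, authorship ....12.3
After op 6 (move_right): buffer="xiacddmd" (len 8), cursors c1@8 c2@8 c3@8, authorship ....12.3
After op 7 (insert('z')): buffer="xiacddmdzzz" (len 11), cursors c1@11 c2@11 c3@11, authorship ....12.3123
After op 8 (insert('j')): buffer="xiacddmdzzzjjj" (len 14), cursors c1@14 c2@14 c3@14, authorship ....12.3123123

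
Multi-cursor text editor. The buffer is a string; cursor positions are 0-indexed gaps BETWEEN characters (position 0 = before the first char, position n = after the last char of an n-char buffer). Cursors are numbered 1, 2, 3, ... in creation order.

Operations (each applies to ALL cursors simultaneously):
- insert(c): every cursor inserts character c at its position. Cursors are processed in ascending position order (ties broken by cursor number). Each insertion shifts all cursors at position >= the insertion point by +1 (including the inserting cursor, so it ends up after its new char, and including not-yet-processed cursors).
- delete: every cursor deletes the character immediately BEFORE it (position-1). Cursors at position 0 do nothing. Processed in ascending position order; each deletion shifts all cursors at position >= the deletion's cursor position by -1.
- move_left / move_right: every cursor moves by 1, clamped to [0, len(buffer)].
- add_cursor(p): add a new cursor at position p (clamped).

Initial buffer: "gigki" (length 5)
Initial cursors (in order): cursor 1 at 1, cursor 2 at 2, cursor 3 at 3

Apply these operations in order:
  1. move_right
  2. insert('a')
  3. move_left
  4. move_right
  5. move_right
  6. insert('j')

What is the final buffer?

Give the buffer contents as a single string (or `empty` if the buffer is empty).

Answer: giagjakjaij

Derivation:
After op 1 (move_right): buffer="gigki" (len 5), cursors c1@2 c2@3 c3@4, authorship .....
After op 2 (insert('a')): buffer="giagakai" (len 8), cursors c1@3 c2@5 c3@7, authorship ..1.2.3.
After op 3 (move_left): buffer="giagakai" (len 8), cursors c1@2 c2@4 c3@6, authorship ..1.2.3.
After op 4 (move_right): buffer="giagakai" (len 8), cursors c1@3 c2@5 c3@7, authorship ..1.2.3.
After op 5 (move_right): buffer="giagakai" (len 8), cursors c1@4 c2@6 c3@8, authorship ..1.2.3.
After op 6 (insert('j')): buffer="giagjakjaij" (len 11), cursors c1@5 c2@8 c3@11, authorship ..1.12.23.3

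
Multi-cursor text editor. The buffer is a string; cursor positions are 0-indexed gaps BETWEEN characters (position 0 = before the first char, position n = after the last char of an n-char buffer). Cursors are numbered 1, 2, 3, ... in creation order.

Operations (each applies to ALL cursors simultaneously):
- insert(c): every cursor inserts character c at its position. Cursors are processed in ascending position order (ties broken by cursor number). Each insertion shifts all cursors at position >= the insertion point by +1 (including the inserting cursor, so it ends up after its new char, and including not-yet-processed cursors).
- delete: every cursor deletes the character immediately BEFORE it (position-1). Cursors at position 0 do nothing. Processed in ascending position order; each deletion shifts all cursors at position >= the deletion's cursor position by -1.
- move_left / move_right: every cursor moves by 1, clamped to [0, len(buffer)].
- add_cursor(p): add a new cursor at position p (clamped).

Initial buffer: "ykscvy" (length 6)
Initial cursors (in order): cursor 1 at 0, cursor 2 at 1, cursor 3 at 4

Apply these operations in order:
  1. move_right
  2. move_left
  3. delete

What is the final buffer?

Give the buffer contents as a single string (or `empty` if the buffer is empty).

After op 1 (move_right): buffer="ykscvy" (len 6), cursors c1@1 c2@2 c3@5, authorship ......
After op 2 (move_left): buffer="ykscvy" (len 6), cursors c1@0 c2@1 c3@4, authorship ......
After op 3 (delete): buffer="ksvy" (len 4), cursors c1@0 c2@0 c3@2, authorship ....

Answer: ksvy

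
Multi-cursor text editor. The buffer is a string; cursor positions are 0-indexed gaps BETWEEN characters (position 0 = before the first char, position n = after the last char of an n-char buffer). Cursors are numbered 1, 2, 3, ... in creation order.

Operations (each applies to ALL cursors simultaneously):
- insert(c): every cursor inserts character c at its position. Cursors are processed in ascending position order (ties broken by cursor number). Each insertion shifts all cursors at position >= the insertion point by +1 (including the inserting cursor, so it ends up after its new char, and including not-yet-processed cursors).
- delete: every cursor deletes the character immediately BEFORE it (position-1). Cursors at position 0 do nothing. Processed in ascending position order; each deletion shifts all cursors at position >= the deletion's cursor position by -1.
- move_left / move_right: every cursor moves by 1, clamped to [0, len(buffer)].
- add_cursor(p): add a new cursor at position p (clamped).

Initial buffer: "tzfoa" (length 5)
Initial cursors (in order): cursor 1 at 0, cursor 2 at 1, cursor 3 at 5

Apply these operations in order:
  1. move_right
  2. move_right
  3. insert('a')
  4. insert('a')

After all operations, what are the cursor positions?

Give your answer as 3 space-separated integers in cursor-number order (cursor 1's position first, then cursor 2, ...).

After op 1 (move_right): buffer="tzfoa" (len 5), cursors c1@1 c2@2 c3@5, authorship .....
After op 2 (move_right): buffer="tzfoa" (len 5), cursors c1@2 c2@3 c3@5, authorship .....
After op 3 (insert('a')): buffer="tzafaoaa" (len 8), cursors c1@3 c2@5 c3@8, authorship ..1.2..3
After op 4 (insert('a')): buffer="tzaafaaoaaa" (len 11), cursors c1@4 c2@7 c3@11, authorship ..11.22..33

Answer: 4 7 11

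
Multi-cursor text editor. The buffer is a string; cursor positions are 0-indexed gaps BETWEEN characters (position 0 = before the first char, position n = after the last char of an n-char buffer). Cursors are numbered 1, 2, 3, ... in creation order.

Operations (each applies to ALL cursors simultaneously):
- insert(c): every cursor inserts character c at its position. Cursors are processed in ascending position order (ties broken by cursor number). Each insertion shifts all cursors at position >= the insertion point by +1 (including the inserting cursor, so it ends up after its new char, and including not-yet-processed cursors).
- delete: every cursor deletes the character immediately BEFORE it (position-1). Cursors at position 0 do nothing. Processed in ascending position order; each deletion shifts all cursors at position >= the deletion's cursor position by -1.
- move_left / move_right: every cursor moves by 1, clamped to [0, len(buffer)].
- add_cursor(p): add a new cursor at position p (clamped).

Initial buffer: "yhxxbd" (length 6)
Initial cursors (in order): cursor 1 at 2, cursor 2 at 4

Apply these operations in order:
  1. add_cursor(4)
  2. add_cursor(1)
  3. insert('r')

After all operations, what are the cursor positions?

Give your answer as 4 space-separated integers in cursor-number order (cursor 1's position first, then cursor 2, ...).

Answer: 4 8 8 2

Derivation:
After op 1 (add_cursor(4)): buffer="yhxxbd" (len 6), cursors c1@2 c2@4 c3@4, authorship ......
After op 2 (add_cursor(1)): buffer="yhxxbd" (len 6), cursors c4@1 c1@2 c2@4 c3@4, authorship ......
After op 3 (insert('r')): buffer="yrhrxxrrbd" (len 10), cursors c4@2 c1@4 c2@8 c3@8, authorship .4.1..23..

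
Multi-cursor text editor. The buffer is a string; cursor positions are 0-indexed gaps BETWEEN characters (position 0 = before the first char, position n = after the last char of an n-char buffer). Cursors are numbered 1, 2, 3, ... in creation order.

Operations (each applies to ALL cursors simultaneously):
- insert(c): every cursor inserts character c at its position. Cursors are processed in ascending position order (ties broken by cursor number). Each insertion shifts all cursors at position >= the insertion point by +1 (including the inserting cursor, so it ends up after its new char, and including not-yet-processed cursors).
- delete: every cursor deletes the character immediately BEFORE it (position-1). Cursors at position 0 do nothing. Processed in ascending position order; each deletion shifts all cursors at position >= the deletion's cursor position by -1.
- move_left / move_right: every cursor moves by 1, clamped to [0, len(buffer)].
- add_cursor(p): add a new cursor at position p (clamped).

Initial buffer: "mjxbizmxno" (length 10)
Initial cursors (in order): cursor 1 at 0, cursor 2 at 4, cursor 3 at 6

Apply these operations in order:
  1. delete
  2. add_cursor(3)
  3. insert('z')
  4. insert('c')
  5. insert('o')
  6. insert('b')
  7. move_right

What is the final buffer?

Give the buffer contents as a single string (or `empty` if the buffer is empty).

After op 1 (delete): buffer="mjximxno" (len 8), cursors c1@0 c2@3 c3@4, authorship ........
After op 2 (add_cursor(3)): buffer="mjximxno" (len 8), cursors c1@0 c2@3 c4@3 c3@4, authorship ........
After op 3 (insert('z')): buffer="zmjxzzizmxno" (len 12), cursors c1@1 c2@6 c4@6 c3@8, authorship 1...24.3....
After op 4 (insert('c')): buffer="zcmjxzzccizcmxno" (len 16), cursors c1@2 c2@9 c4@9 c3@12, authorship 11...2424.33....
After op 5 (insert('o')): buffer="zcomjxzzccooizcomxno" (len 20), cursors c1@3 c2@12 c4@12 c3@16, authorship 111...242424.333....
After op 6 (insert('b')): buffer="zcobmjxzzccoobbizcobmxno" (len 24), cursors c1@4 c2@15 c4@15 c3@20, authorship 1111...24242424.3333....
After op 7 (move_right): buffer="zcobmjxzzccoobbizcobmxno" (len 24), cursors c1@5 c2@16 c4@16 c3@21, authorship 1111...24242424.3333....

Answer: zcobmjxzzccoobbizcobmxno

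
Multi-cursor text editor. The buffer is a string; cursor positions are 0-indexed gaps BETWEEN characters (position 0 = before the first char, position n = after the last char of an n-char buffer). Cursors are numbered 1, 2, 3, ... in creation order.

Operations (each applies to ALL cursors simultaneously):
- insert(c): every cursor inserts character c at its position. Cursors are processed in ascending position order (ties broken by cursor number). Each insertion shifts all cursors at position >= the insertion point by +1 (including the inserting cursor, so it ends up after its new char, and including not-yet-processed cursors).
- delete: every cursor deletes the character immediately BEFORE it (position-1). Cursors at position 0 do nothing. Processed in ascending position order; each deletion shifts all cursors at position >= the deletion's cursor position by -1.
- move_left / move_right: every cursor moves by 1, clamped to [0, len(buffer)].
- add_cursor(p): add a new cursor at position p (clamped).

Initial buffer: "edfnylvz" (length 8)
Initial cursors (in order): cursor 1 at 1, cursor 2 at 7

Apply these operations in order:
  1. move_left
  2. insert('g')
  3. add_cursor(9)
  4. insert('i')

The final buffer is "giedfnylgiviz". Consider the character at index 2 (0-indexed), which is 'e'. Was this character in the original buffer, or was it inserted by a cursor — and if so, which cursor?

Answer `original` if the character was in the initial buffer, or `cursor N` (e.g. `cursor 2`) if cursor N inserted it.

Answer: original

Derivation:
After op 1 (move_left): buffer="edfnylvz" (len 8), cursors c1@0 c2@6, authorship ........
After op 2 (insert('g')): buffer="gedfnylgvz" (len 10), cursors c1@1 c2@8, authorship 1......2..
After op 3 (add_cursor(9)): buffer="gedfnylgvz" (len 10), cursors c1@1 c2@8 c3@9, authorship 1......2..
After op 4 (insert('i')): buffer="giedfnylgiviz" (len 13), cursors c1@2 c2@10 c3@12, authorship 11......22.3.
Authorship (.=original, N=cursor N): 1 1 . . . . . . 2 2 . 3 .
Index 2: author = original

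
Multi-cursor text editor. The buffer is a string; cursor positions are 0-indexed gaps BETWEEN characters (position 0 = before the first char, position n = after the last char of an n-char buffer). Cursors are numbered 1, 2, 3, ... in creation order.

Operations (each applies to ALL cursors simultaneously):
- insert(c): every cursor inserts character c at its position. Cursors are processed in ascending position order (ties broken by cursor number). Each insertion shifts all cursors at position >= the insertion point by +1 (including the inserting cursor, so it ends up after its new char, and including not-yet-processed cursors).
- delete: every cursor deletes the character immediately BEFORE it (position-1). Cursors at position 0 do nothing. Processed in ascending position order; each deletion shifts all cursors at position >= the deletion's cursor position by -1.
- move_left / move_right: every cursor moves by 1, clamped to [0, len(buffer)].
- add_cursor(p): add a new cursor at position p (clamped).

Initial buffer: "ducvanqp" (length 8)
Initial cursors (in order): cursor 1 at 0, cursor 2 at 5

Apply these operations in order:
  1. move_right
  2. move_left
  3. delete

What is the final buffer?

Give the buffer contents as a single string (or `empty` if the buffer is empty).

Answer: ducvnqp

Derivation:
After op 1 (move_right): buffer="ducvanqp" (len 8), cursors c1@1 c2@6, authorship ........
After op 2 (move_left): buffer="ducvanqp" (len 8), cursors c1@0 c2@5, authorship ........
After op 3 (delete): buffer="ducvnqp" (len 7), cursors c1@0 c2@4, authorship .......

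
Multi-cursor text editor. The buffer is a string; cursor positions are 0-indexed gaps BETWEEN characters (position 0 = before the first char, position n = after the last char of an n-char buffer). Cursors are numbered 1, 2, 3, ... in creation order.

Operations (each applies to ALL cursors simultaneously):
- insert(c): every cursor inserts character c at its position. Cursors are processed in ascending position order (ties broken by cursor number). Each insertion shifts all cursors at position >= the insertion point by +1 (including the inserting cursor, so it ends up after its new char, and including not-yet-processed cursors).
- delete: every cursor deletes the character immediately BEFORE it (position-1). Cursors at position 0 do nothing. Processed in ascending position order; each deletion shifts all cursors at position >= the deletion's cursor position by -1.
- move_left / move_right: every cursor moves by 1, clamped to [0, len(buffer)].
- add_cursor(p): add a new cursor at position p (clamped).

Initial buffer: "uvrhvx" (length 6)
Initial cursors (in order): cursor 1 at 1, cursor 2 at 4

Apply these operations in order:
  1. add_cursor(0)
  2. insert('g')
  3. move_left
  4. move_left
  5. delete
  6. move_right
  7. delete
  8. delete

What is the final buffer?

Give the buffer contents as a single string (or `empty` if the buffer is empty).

After op 1 (add_cursor(0)): buffer="uvrhvx" (len 6), cursors c3@0 c1@1 c2@4, authorship ......
After op 2 (insert('g')): buffer="gugvrhgvx" (len 9), cursors c3@1 c1@3 c2@7, authorship 3.1...2..
After op 3 (move_left): buffer="gugvrhgvx" (len 9), cursors c3@0 c1@2 c2@6, authorship 3.1...2..
After op 4 (move_left): buffer="gugvrhgvx" (len 9), cursors c3@0 c1@1 c2@5, authorship 3.1...2..
After op 5 (delete): buffer="ugvhgvx" (len 7), cursors c1@0 c3@0 c2@3, authorship .1..2..
After op 6 (move_right): buffer="ugvhgvx" (len 7), cursors c1@1 c3@1 c2@4, authorship .1..2..
After op 7 (delete): buffer="gvgvx" (len 5), cursors c1@0 c3@0 c2@2, authorship 1.2..
After op 8 (delete): buffer="ggvx" (len 4), cursors c1@0 c3@0 c2@1, authorship 12..

Answer: ggvx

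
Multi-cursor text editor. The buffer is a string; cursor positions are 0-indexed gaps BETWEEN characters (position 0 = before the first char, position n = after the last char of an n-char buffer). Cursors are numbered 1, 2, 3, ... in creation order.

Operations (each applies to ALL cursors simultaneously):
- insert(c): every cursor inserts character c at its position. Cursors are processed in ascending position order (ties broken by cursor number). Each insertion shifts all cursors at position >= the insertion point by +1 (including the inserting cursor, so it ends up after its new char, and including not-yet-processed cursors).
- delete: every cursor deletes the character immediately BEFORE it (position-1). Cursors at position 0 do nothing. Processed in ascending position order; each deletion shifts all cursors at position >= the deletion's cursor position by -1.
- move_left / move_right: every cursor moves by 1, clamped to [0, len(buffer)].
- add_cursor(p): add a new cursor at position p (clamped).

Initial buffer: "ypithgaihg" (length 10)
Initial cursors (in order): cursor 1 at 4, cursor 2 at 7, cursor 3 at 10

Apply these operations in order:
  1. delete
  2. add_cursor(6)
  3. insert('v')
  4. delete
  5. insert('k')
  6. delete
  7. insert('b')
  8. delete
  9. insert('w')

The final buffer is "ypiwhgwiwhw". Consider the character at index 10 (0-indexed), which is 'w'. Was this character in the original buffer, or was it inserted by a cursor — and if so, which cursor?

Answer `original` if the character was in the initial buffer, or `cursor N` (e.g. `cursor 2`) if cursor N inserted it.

Answer: cursor 3

Derivation:
After op 1 (delete): buffer="ypihgih" (len 7), cursors c1@3 c2@5 c3@7, authorship .......
After op 2 (add_cursor(6)): buffer="ypihgih" (len 7), cursors c1@3 c2@5 c4@6 c3@7, authorship .......
After op 3 (insert('v')): buffer="ypivhgvivhv" (len 11), cursors c1@4 c2@7 c4@9 c3@11, authorship ...1..2.4.3
After op 4 (delete): buffer="ypihgih" (len 7), cursors c1@3 c2@5 c4@6 c3@7, authorship .......
After op 5 (insert('k')): buffer="ypikhgkikhk" (len 11), cursors c1@4 c2@7 c4@9 c3@11, authorship ...1..2.4.3
After op 6 (delete): buffer="ypihgih" (len 7), cursors c1@3 c2@5 c4@6 c3@7, authorship .......
After op 7 (insert('b')): buffer="ypibhgbibhb" (len 11), cursors c1@4 c2@7 c4@9 c3@11, authorship ...1..2.4.3
After op 8 (delete): buffer="ypihgih" (len 7), cursors c1@3 c2@5 c4@6 c3@7, authorship .......
After op 9 (insert('w')): buffer="ypiwhgwiwhw" (len 11), cursors c1@4 c2@7 c4@9 c3@11, authorship ...1..2.4.3
Authorship (.=original, N=cursor N): . . . 1 . . 2 . 4 . 3
Index 10: author = 3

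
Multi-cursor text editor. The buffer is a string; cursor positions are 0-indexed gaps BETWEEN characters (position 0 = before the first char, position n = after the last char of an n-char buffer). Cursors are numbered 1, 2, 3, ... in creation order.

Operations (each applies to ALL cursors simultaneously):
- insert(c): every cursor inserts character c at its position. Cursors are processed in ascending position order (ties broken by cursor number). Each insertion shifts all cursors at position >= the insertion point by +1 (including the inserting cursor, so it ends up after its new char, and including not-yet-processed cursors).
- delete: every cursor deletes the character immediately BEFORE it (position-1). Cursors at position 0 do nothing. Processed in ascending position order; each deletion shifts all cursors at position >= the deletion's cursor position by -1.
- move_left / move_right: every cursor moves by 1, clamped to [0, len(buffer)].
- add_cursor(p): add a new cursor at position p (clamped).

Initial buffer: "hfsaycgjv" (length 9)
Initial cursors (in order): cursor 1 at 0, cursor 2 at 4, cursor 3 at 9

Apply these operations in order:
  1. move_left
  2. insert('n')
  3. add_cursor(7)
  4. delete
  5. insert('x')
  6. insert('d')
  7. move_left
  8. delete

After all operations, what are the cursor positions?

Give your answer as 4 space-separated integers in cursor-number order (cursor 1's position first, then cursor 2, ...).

After op 1 (move_left): buffer="hfsaycgjv" (len 9), cursors c1@0 c2@3 c3@8, authorship .........
After op 2 (insert('n')): buffer="nhfsnaycgjnv" (len 12), cursors c1@1 c2@5 c3@11, authorship 1...2.....3.
After op 3 (add_cursor(7)): buffer="nhfsnaycgjnv" (len 12), cursors c1@1 c2@5 c4@7 c3@11, authorship 1...2.....3.
After op 4 (delete): buffer="hfsacgjv" (len 8), cursors c1@0 c2@3 c4@4 c3@7, authorship ........
After op 5 (insert('x')): buffer="xhfsxaxcgjxv" (len 12), cursors c1@1 c2@5 c4@7 c3@11, authorship 1...2.4...3.
After op 6 (insert('d')): buffer="xdhfsxdaxdcgjxdv" (len 16), cursors c1@2 c2@7 c4@10 c3@15, authorship 11...22.44...33.
After op 7 (move_left): buffer="xdhfsxdaxdcgjxdv" (len 16), cursors c1@1 c2@6 c4@9 c3@14, authorship 11...22.44...33.
After op 8 (delete): buffer="dhfsdadcgjdv" (len 12), cursors c1@0 c2@4 c4@6 c3@10, authorship 1...2.4...3.

Answer: 0 4 10 6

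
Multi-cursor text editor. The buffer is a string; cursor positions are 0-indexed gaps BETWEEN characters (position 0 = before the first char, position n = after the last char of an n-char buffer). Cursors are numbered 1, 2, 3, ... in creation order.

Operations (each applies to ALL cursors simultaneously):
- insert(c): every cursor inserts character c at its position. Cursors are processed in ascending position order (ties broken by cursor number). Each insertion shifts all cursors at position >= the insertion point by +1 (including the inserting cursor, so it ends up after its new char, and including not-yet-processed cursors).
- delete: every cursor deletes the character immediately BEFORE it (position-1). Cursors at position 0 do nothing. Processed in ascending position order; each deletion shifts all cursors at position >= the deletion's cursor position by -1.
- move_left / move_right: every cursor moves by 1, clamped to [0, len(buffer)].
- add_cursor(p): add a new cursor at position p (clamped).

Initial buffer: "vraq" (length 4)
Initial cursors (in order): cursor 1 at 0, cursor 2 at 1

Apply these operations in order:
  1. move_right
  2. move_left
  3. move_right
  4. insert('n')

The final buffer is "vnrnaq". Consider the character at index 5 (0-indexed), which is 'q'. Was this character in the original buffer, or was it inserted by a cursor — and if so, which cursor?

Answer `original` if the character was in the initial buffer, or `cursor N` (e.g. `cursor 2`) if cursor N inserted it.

Answer: original

Derivation:
After op 1 (move_right): buffer="vraq" (len 4), cursors c1@1 c2@2, authorship ....
After op 2 (move_left): buffer="vraq" (len 4), cursors c1@0 c2@1, authorship ....
After op 3 (move_right): buffer="vraq" (len 4), cursors c1@1 c2@2, authorship ....
After op 4 (insert('n')): buffer="vnrnaq" (len 6), cursors c1@2 c2@4, authorship .1.2..
Authorship (.=original, N=cursor N): . 1 . 2 . .
Index 5: author = original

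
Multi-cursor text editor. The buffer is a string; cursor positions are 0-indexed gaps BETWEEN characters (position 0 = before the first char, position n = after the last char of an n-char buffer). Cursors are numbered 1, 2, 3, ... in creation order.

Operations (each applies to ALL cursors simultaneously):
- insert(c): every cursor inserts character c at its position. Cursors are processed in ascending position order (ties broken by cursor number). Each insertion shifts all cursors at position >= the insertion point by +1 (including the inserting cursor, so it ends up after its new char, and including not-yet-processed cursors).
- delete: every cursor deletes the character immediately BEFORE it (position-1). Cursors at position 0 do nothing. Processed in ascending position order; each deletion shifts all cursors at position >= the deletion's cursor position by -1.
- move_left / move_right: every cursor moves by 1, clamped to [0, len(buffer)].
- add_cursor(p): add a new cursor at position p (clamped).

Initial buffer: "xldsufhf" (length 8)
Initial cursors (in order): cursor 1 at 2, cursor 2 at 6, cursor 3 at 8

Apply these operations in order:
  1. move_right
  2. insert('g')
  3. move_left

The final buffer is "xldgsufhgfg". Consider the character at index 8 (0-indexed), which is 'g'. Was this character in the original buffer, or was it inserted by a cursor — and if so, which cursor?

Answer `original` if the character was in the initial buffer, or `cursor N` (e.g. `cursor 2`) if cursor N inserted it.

Answer: cursor 2

Derivation:
After op 1 (move_right): buffer="xldsufhf" (len 8), cursors c1@3 c2@7 c3@8, authorship ........
After op 2 (insert('g')): buffer="xldgsufhgfg" (len 11), cursors c1@4 c2@9 c3@11, authorship ...1....2.3
After op 3 (move_left): buffer="xldgsufhgfg" (len 11), cursors c1@3 c2@8 c3@10, authorship ...1....2.3
Authorship (.=original, N=cursor N): . . . 1 . . . . 2 . 3
Index 8: author = 2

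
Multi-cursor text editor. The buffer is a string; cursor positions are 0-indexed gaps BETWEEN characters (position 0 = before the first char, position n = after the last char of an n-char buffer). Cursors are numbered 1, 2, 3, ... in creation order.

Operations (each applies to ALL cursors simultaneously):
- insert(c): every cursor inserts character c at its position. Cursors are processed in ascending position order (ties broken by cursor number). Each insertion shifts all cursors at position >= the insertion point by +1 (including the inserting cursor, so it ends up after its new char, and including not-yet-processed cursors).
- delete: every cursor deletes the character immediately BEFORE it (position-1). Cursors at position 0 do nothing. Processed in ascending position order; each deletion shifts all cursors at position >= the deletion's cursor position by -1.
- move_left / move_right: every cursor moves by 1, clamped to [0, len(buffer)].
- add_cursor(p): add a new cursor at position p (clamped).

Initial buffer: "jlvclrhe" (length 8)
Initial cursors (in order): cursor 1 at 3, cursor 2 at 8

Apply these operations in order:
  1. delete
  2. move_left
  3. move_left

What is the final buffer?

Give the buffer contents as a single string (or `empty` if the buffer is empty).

Answer: jlclrh

Derivation:
After op 1 (delete): buffer="jlclrh" (len 6), cursors c1@2 c2@6, authorship ......
After op 2 (move_left): buffer="jlclrh" (len 6), cursors c1@1 c2@5, authorship ......
After op 3 (move_left): buffer="jlclrh" (len 6), cursors c1@0 c2@4, authorship ......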